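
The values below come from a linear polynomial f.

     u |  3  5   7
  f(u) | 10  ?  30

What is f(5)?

20

The 2 known points determine the degree-1 polynomial uniquely.
Write f(u) = au + b. Substituting each data point gives a linear system:
  3a + b = 10
  7a + b = 30
Solving the system yields a = 5, b = -5.
So f(u) = 5u - 5.
Then f(5) = 20.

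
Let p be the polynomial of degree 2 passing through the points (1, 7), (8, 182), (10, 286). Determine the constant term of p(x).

Write p(x) = ax^2 + bx + c. Substituting each data point gives a linear system:
  a + b + c = 7
  64a + 8b + c = 182
  100a + 10b + c = 286
Solving the system yields a = 3, b = -2, c = 6.
So p(x) = 3x^2 - 2x + 6.
The constant term is 6.

6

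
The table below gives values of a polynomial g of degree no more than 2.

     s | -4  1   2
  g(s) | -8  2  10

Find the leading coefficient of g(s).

Write g(s) = as^2 + bs + c. Substituting each data point gives a linear system:
  16a - 4b + c = -8
  a + b + c = 2
  4a + 2b + c = 10
Solving the system yields a = 1, b = 5, c = -4.
So g(s) = s^2 + 5s - 4.
The leading coefficient is 1.

1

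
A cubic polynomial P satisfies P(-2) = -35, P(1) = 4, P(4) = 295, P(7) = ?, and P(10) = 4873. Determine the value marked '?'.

1648

On equispaced nodes a degree-3 polynomial has vanishing fourth forward difference, so
  P(-2) - 4·P(1) + 6·P(4) - 4·P(7) + P(10) = 0.
Substituting the known values and solving for P(7):
  -4·P(7) = -6592
  P(7) = 1648.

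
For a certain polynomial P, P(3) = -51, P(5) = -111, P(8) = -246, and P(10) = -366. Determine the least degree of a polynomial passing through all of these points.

Divided differences on the nodes 3, 5, 8, 10:
  order 0: -51  -111  -246  -366
  order 1: -30  -45  -60
  order 2: -3  -3
  order 3: 0
The order-2 divided differences are all -3 (nonzero) and every higher order vanishes, so the data lies on a polynomial of degree exactly 2.

2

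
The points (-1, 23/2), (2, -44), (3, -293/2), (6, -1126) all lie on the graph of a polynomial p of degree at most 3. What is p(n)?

Using the Lagrange interpolation formula with nodes -1, 2, 3, 6:
  L_0(n) = (n - 2)(n - 3)(n - 6) / -84
  L_1(n) = (n + 1)(n - 3)(n - 6) / 12
  L_2(n) = (n + 1)(n - 2)(n - 6) / -12
  L_3(n) = (n + 1)(n - 2)(n - 3) / 84
Then p(n) = 23/2·L_0(n) - 44·L_1(n) - 293/2·L_2(n) - 1126·L_3(n).
Expanding and collecting terms gives p(n) = -5n^3 - n^2 - (5/2)n + 5.
Check: p(2) = -44. ✓

p(n) = -5n^3 - n^2 - (5/2)n + 5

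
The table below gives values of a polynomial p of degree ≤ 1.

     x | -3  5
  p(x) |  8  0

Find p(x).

Write p(x) = ax + b. Substituting each data point gives a linear system:
  -3a + b = 8
  5a + b = 0
Solving the system yields a = -1, b = 5.
So p(x) = -x + 5.
Check: p(5) = 0. ✓

p(x) = -x + 5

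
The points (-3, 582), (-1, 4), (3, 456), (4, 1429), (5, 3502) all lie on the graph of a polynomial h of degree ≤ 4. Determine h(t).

Write h(t) = at^4 + bt^3 + ct^2 + dt + e. Substituting each data point gives a linear system:
  81a - 27b + 9c - 3d + e = 582
  a - b + c - d + e = 4
  81a + 27b + 9c + 3d + e = 456
  256a + 64b + 16c + 4d + e = 1429
  625a + 125b + 25c + 5d + e = 3502
Solving the system yields a = 6, b = -3, c = 4, d = 6, e = -3.
So h(t) = 6t^4 - 3t^3 + 4t^2 + 6t - 3.
Check: h(-3) = 582. ✓

h(t) = 6t^4 - 3t^3 + 4t^2 + 6t - 3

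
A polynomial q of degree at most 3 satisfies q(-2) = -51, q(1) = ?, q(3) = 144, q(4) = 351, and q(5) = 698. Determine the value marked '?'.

The 4 known points determine the degree-3 polynomial uniquely.
Write q(s) = as^3 + bs^2 + cs + d. Substituting each data point gives a linear system:
  -8a + 4b - 2c + d = -51
  27a + 9b + 3c + d = 144
  64a + 16b + 4c + d = 351
  125a + 25b + 5c + d = 698
Solving the system yields a = 6, b = -2, c = -1, d = 3.
So q(s) = 6s^3 - 2s^2 - s + 3.
Then q(1) = 6.

6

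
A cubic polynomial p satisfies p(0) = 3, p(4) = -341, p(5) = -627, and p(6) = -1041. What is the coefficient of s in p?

-6

Write p(s) = as^3 + bs^2 + cs + d. Substituting each data point gives a linear system:
  d = 3
  64a + 16b + 4c + d = -341
  125a + 25b + 5c + d = -627
  216a + 36b + 6c + d = -1041
Solving the system yields a = -4, b = -4, c = -6, d = 3.
So p(s) = -4s^3 - 4s^2 - 6s + 3.
The coefficient of s is -6.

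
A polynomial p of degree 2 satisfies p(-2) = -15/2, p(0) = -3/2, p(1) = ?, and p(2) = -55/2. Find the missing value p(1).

The 3 known points determine the degree-2 polynomial uniquely.
Write p(u) = au^2 + bu + c. Substituting each data point gives a linear system:
  4a - 2b + c = -15/2
  c = -3/2
  4a + 2b + c = -55/2
Solving the system yields a = -4, b = -5, c = -3/2.
So p(u) = -4u² - 5u - 3/2.
Then p(1) = -21/2.

-21/2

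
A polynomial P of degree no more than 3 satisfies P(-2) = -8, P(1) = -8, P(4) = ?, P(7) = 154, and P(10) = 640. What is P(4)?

On equispaced nodes a degree-3 polynomial has vanishing fourth forward difference, so
  P(-2) - 4·P(1) + 6·P(4) - 4·P(7) + P(10) = 0.
Substituting the known values and solving for P(4):
  6·P(4) = -48
  P(4) = -8.

-8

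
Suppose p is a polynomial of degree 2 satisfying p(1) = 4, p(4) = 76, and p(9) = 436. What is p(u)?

Write p(u) = au^2 + bu + c. Substituting each data point gives a linear system:
  a + b + c = 4
  16a + 4b + c = 76
  81a + 9b + c = 436
Solving the system yields a = 6, b = -6, c = 4.
So p(u) = 6u² - 6u + 4.
Check: p(9) = 436. ✓

p(u) = 6u^2 - 6u + 4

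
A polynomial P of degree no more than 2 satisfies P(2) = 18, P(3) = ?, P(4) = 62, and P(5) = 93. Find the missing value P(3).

The 3 known points determine the degree-2 polynomial uniquely.
Write P(n) = an^2 + bn + c. Substituting each data point gives a linear system:
  4a + 2b + c = 18
  16a + 4b + c = 62
  25a + 5b + c = 93
Solving the system yields a = 3, b = 4, c = -2.
So P(n) = 3n^2 + 4n - 2.
Then P(3) = 37.

37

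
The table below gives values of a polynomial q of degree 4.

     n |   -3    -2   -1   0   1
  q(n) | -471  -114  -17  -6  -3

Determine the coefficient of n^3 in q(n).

5

Write q(n) = an^4 + bn^3 + cn^2 + dn + e. Substituting each data point gives a linear system:
  81a - 27b + 9c - 3d + e = -471
  16a - 8b + 4c - 2d + e = -114
  a - b + c - d + e = -17
  e = -6
  a + b + c + d + e = -3
Solving the system yields a = -4, b = 5, c = 0, d = 2, e = -6.
So q(n) = -4n^4 + 5n^3 + 2n - 6.
The coefficient of n^3 is 5.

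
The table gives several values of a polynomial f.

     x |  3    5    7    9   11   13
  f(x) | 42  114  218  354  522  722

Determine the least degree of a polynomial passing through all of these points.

Forward differences of the values at x = 3, 5, 7, 9, 11, 13:
  f  : 42  114  218  354  522  722
  Δ  : 72  104  136  168  200
  Δ^2: 32  32  32  32
  Δ^3: 0  0  0
  Δ^4: 0  0
  Δ^5: 0
The second differences are constant (32) and nonzero, while all higher differences vanish, so the minimal degree is 2.

2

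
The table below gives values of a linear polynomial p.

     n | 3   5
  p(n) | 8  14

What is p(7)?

20

Using the Lagrange interpolation formula with nodes 3, 5:
  L_0(n) = (n - 5) / -2
  L_1(n) = (n - 3) / 2
Then p(n) = 8·L_0(n) + 14·L_1(n).
Expanding and collecting terms gives p(n) = 3n - 1.
Evaluating at n = 7: p(7) = 20.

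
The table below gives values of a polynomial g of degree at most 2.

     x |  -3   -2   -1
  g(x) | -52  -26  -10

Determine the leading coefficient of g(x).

Write g(x) = ax^2 + bx + c. Substituting each data point gives a linear system:
  9a - 3b + c = -52
  4a - 2b + c = -26
  a - b + c = -10
Solving the system yields a = -5, b = 1, c = -4.
So g(x) = -5x² + x - 4.
The leading coefficient is -5.

-5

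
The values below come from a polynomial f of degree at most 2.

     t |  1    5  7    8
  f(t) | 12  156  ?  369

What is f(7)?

The 3 known points determine the degree-2 polynomial uniquely.
Write f(t) = at^2 + bt + c. Substituting each data point gives a linear system:
  a + b + c = 12
  25a + 5b + c = 156
  64a + 8b + c = 369
Solving the system yields a = 5, b = 6, c = 1.
So f(t) = 5t^2 + 6t + 1.
Then f(7) = 288.

288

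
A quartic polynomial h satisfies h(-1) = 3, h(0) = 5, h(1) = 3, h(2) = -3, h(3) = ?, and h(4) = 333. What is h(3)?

59

The 5 known points determine the degree-4 polynomial uniquely.
Write h(s) = as^4 + bs^3 + cs^2 + ds + e. Substituting each data point gives a linear system:
  a - b + c - d + e = 3
  e = 5
  a + b + c + d + e = 3
  16a + 8b + 4c + 2d + e = -3
  256a + 64b + 16c + 4d + e = 333
Solving the system yields a = 3, b = -6, c = -5, d = 6, e = 5.
So h(s) = 3s^4 - 6s^3 - 5s^2 + 6s + 5.
Then h(3) = 59.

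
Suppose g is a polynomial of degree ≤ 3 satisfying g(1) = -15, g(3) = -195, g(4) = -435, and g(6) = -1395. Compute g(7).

Write g(x) = ax^3 + bx^2 + cx + d. Substituting each data point gives a linear system:
  a + b + c + d = -15
  27a + 9b + 3c + d = -195
  64a + 16b + 4c + d = -435
  216a + 36b + 6c + d = -1395
Solving the system yields a = -6, b = -2, c = -4, d = -3.
So g(x) = -6x^3 - 2x^2 - 4x - 3.
Then g(7) = -2187.

-2187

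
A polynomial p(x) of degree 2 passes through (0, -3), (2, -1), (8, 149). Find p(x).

Using the Lagrange interpolation formula with nodes 0, 2, 8:
  L_0(x) = (x - 2)(x - 8) / 16
  L_1(x) = x(x - 8) / -12
  L_2(x) = x(x - 2) / 48
Then p(x) = -3·L_0(x) - 1·L_1(x) + 149·L_2(x).
Expanding and collecting terms gives p(x) = 3x^2 - 5x - 3.
Check: p(2) = -1. ✓

p(x) = 3x^2 - 5x - 3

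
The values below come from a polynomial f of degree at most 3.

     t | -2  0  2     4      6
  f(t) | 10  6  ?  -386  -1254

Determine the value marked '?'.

-46

The 4 known points determine the degree-3 polynomial uniquely.
Write f(t) = at^3 + bt^2 + ct + d. Substituting each data point gives a linear system:
  -8a + 4b - 2c + d = 10
  d = 6
  64a + 16b + 4c + d = -386
  216a + 36b + 6c + d = -1254
Solving the system yields a = -5, b = -6, c = 6, d = 6.
So f(t) = -5t^3 - 6t^2 + 6t + 6.
Then f(2) = -46.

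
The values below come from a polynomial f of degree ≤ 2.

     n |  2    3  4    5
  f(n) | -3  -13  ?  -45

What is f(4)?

-27

The 3 known points determine the degree-2 polynomial uniquely.
Write f(n) = an^2 + bn + c. Substituting each data point gives a linear system:
  4a + 2b + c = -3
  9a + 3b + c = -13
  25a + 5b + c = -45
Solving the system yields a = -2, b = 0, c = 5.
So f(n) = -2n^2 + 5.
Then f(4) = -27.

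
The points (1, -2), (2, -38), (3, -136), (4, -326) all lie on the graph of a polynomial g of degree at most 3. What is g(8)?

-2606

Write g(n) = an^3 + bn^2 + cn + d. Substituting each data point gives a linear system:
  a + b + c + d = -2
  8a + 4b + 2c + d = -38
  27a + 9b + 3c + d = -136
  64a + 16b + 4c + d = -326
Solving the system yields a = -5, b = -1, c = 2, d = 2.
So g(n) = -5n^3 - n^2 + 2n + 2.
Then g(8) = -2606.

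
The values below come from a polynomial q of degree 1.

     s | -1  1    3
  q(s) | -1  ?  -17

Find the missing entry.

On equispaced nodes a degree-1 polynomial has vanishing second forward difference, so
  q(-1) - 2·q(1) + q(3) = 0.
Substituting the known values and solving for q(1):
  -2·q(1) = 18
  q(1) = -9.

-9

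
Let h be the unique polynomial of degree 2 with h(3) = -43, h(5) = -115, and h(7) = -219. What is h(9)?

-355

Write h(s) = as^2 + bs + c. Substituting each data point gives a linear system:
  9a + 3b + c = -43
  25a + 5b + c = -115
  49a + 7b + c = -219
Solving the system yields a = -4, b = -4, c = 5.
So h(s) = -4s² - 4s + 5.
Then h(9) = -355.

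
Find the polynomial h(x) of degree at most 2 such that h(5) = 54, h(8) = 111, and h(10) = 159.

Write h(x) = ax^2 + bx + c. Substituting each data point gives a linear system:
  25a + 5b + c = 54
  64a + 8b + c = 111
  100a + 10b + c = 159
Solving the system yields a = 1, b = 6, c = -1.
So h(x) = x^2 + 6x - 1.
Check: h(5) = 54. ✓

h(x) = x^2 + 6x - 1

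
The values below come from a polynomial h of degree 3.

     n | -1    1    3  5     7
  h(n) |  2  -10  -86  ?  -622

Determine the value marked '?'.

The 4 known points determine the degree-3 polynomial uniquely.
Write h(n) = an^3 + bn^2 + cn + d. Substituting each data point gives a linear system:
  -a + b - c + d = 2
  a + b + c + d = -10
  27a + 9b + 3c + d = -86
  343a + 49b + 7c + d = -622
Solving the system yields a = -1, b = -5, c = -5, d = 1.
So h(n) = -n^3 - 5n^2 - 5n + 1.
Then h(5) = -274.

-274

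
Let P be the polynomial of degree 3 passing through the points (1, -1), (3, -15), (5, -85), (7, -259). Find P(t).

P(t) = -t^3 + 2t^2 - 2t

Using the Lagrange interpolation formula with nodes 1, 3, 5, 7:
  L_0(t) = (t - 3)(t - 5)(t - 7) / -48
  L_1(t) = (t - 1)(t - 5)(t - 7) / 16
  L_2(t) = (t - 1)(t - 3)(t - 7) / -16
  L_3(t) = (t - 1)(t - 3)(t - 5) / 48
Then P(t) = -1·L_0(t) - 15·L_1(t) - 85·L_2(t) - 259·L_3(t).
Expanding and collecting terms gives P(t) = -t³ + 2t² - 2t.
Check: P(7) = -259. ✓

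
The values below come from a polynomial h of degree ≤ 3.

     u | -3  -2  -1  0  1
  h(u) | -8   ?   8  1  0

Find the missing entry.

The 4 known points determine the degree-3 polynomial uniquely.
Write h(u) = au^3 + bu^2 + cu + d. Substituting each data point gives a linear system:
  -27a + 9b - 3c + d = -8
  -a + b - c + d = 8
  d = 1
  a + b + c + d = 0
Solving the system yields a = 2, b = 3, c = -6, d = 1.
So h(u) = 2u³ + 3u² - 6u + 1.
Then h(-2) = 9.

9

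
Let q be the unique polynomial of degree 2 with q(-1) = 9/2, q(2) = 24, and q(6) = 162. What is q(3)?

93/2

Using the Lagrange interpolation formula with nodes -1, 2, 6:
  L_0(u) = (u - 2)(u - 6) / 21
  L_1(u) = (u + 1)(u - 6) / -12
  L_2(u) = (u + 1)(u - 2) / 28
Then q(u) = 9/2·L_0(u) + 24·L_1(u) + 162·L_2(u).
Expanding and collecting terms gives q(u) = 4u^2 + (5/2)u + 3.
Evaluating at u = 3: q(3) = 93/2.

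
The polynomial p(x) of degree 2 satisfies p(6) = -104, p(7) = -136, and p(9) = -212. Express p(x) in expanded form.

Using the Lagrange interpolation formula with nodes 6, 7, 9:
  L_0(x) = (x - 7)(x - 9) / 3
  L_1(x) = (x - 6)(x - 9) / -2
  L_2(x) = (x - 6)(x - 7) / 6
Then p(x) = -104·L_0(x) - 136·L_1(x) - 212·L_2(x).
Expanding and collecting terms gives p(x) = -2x^2 - 6x + 4.
Check: p(6) = -104. ✓

p(x) = -2x^2 - 6x + 4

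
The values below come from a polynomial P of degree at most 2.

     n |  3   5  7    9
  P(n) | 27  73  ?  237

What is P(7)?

On equispaced nodes a degree-2 polynomial has vanishing third forward difference, so
  - P(3) + 3·P(5) - 3·P(7) + P(9) = 0.
Substituting the known values and solving for P(7):
  -3·P(7) = -429
  P(7) = 143.

143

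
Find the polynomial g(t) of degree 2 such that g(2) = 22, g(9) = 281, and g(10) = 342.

g(t) = 3t^2 + 4t + 2

Write g(t) = at^2 + bt + c. Substituting each data point gives a linear system:
  4a + 2b + c = 22
  81a + 9b + c = 281
  100a + 10b + c = 342
Solving the system yields a = 3, b = 4, c = 2.
So g(t) = 3t^2 + 4t + 2.
Check: g(2) = 22. ✓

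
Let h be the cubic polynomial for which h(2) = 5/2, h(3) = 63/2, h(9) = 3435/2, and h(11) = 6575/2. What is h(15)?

17607/2

Using the Lagrange interpolation formula with nodes 2, 3, 9, 11:
  L_0(s) = (s - 3)(s - 9)(s - 11) / -63
  L_1(s) = (s - 2)(s - 9)(s - 11) / 48
  L_2(s) = (s - 2)(s - 3)(s - 11) / -84
  L_3(s) = (s - 2)(s - 3)(s - 9) / 144
Then h(s) = 5/2·L_0(s) + 63/2·L_1(s) + 3435/2·L_2(s) + 6575/2·L_3(s).
Expanding and collecting terms gives h(s) = 3s^3 - 6s^2 + 2s - 3/2.
Evaluating at s = 15: h(15) = 17607/2.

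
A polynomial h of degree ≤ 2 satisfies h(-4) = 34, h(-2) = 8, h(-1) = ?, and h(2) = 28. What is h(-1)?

The 3 known points determine the degree-2 polynomial uniquely.
Write h(s) = as^2 + bs + c. Substituting each data point gives a linear system:
  16a - 4b + c = 34
  4a - 2b + c = 8
  4a + 2b + c = 28
Solving the system yields a = 3, b = 5, c = 6.
So h(s) = 3s^2 + 5s + 6.
Then h(-1) = 4.

4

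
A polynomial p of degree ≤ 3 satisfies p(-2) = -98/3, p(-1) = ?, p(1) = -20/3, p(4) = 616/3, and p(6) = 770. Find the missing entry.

The 4 known points determine the degree-3 polynomial uniquely.
Write p(u) = au^3 + bu^2 + cu + d. Substituting each data point gives a linear system:
  -8a + 4b - 2c + d = -98/3
  a + b + c + d = -20/3
  64a + 16b + 4c + d = 616/3
  216a + 36b + 6c + d = 770
Solving the system yields a = 4, b = -5/3, c = -5, d = -4.
So p(u) = 4u^3 - (5/3)u^2 - 5u - 4.
Then p(-1) = -14/3.

-14/3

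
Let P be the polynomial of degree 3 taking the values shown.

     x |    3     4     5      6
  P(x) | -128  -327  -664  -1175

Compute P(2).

Using the Lagrange interpolation formula with nodes 3, 4, 5, 6:
  L_0(x) = (x - 4)(x - 5)(x - 6) / -6
  L_1(x) = (x - 3)(x - 5)(x - 6) / 2
  L_2(x) = (x - 3)(x - 4)(x - 6) / -2
  L_3(x) = (x - 3)(x - 4)(x - 5) / 6
Then P(x) = -128·L_0(x) - 327·L_1(x) - 664·L_2(x) - 1175·L_3(x).
Expanding and collecting terms gives P(x) = -6x^3 + 3x^2 + 2x + 1.
Evaluating at x = 2: P(2) = -31.

-31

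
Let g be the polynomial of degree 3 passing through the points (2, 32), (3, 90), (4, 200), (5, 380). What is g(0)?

Forward differences of the values at x = 2, 3, 4, 5:
  g  : 32  90  200  380
  Δ  : 58  110  180
  Δ^2: 52  70
  Δ^3: 18
The third differences are constant, confirming degree 3.
Interpolating (Newton forward form) and evaluating at x = 0 gives g(0) = 0.

0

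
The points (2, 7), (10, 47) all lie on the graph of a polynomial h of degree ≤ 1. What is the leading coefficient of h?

Write h(u) = au + b. Substituting each data point gives a linear system:
  2a + b = 7
  10a + b = 47
Solving the system yields a = 5, b = -3.
So h(u) = 5u - 3.
The leading coefficient is 5.

5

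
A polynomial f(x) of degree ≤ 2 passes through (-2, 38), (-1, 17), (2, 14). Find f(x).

f(x) = 5x^2 - 6x + 6

Write f(x) = ax^2 + bx + c. Substituting each data point gives a linear system:
  4a - 2b + c = 38
  a - b + c = 17
  4a + 2b + c = 14
Solving the system yields a = 5, b = -6, c = 6.
So f(x) = 5x² - 6x + 6.
Check: f(-2) = 38. ✓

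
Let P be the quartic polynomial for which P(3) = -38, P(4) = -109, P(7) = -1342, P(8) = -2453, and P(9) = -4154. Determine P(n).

Write P(n) = an^4 + bn^3 + cn^2 + dn + e. Substituting each data point gives a linear system:
  81a + 27b + 9c + 3d + e = -38
  256a + 64b + 16c + 4d + e = -109
  2401a + 343b + 49c + 7d + e = -1342
  4096a + 512b + 64c + 8d + e = -2453
  6561a + 729b + 81c + 9d + e = -4154
Solving the system yields a = -1, b = 4, c = -6, d = -2, e = -5.
So P(n) = -n⁴ + 4n³ - 6n² - 2n - 5.
Check: P(4) = -109. ✓

P(n) = -n^4 + 4n^3 - 6n^2 - 2n - 5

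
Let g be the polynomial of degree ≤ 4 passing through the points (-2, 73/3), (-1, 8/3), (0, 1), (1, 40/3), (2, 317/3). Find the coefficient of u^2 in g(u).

Write g(u) = au^4 + bu^3 + cu^2 + du + e. Substituting each data point gives a linear system:
  16a - 8b + 4c - 2d + e = 73/3
  a - b + c - d + e = 8/3
  e = 1
  a + b + c + d + e = 40/3
  16a + 8b + 4c + 2d + e = 317/3
Solving the system yields a = 3, b = 5, c = 4, d = 1/3, e = 1.
So g(u) = 3u⁴ + 5u³ + 4u² + (1/3)u + 1.
The coefficient of u^2 is 4.

4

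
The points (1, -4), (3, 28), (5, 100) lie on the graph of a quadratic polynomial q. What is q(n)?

q(n) = 5n^2 - 4n - 5

Using the Lagrange interpolation formula with nodes 1, 3, 5:
  L_0(n) = (n - 3)(n - 5) / 8
  L_1(n) = (n - 1)(n - 5) / -4
  L_2(n) = (n - 1)(n - 3) / 8
Then q(n) = -4·L_0(n) + 28·L_1(n) + 100·L_2(n).
Expanding and collecting terms gives q(n) = 5n² - 4n - 5.
Check: q(3) = 28. ✓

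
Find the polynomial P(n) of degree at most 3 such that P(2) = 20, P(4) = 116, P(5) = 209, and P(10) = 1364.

Using the Lagrange interpolation formula with nodes 2, 4, 5, 10:
  L_0(n) = (n - 4)(n - 5)(n - 10) / -48
  L_1(n) = (n - 2)(n - 5)(n - 10) / 12
  L_2(n) = (n - 2)(n - 4)(n - 10) / -15
  L_3(n) = (n - 2)(n - 4)(n - 5) / 240
Then P(n) = 20·L_0(n) + 116·L_1(n) + 209·L_2(n) + 1364·L_3(n).
Expanding and collecting terms gives P(n) = n³ + 4n² - 4n + 4.
Check: P(10) = 1364. ✓

P(n) = n^3 + 4n^2 - 4n + 4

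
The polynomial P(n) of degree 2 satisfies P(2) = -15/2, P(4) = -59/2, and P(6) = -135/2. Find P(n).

Write P(n) = an^2 + bn + c. Substituting each data point gives a linear system:
  4a + 2b + c = -15/2
  16a + 4b + c = -59/2
  36a + 6b + c = -135/2
Solving the system yields a = -2, b = 1, c = -3/2.
So P(n) = -2n² + n - 3/2.
Check: P(2) = -15/2. ✓

P(n) = -2n^2 + n - 3/2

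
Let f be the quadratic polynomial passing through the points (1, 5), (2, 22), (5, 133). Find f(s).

f(s) = 5s^2 + 2s - 2

Using the Lagrange interpolation formula with nodes 1, 2, 5:
  L_0(s) = (s - 2)(s - 5) / 4
  L_1(s) = (s - 1)(s - 5) / -3
  L_2(s) = (s - 1)(s - 2) / 12
Then f(s) = 5·L_0(s) + 22·L_1(s) + 133·L_2(s).
Expanding and collecting terms gives f(s) = 5s² + 2s - 2.
Check: f(5) = 133. ✓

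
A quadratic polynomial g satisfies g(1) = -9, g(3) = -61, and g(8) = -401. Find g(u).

g(u) = -6u^2 - 2u - 1

Write g(u) = au^2 + bu + c. Substituting each data point gives a linear system:
  a + b + c = -9
  9a + 3b + c = -61
  64a + 8b + c = -401
Solving the system yields a = -6, b = -2, c = -1.
So g(u) = -6u^2 - 2u - 1.
Check: g(1) = -9. ✓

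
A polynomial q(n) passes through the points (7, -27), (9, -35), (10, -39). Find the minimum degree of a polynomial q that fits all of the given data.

1

Divided differences on the nodes 7, 9, 10:
  order 0: -27  -35  -39
  order 1: -4  -4
  order 2: 0
The order-1 divided differences are all -4 (nonzero) and every higher order vanishes, so the data lies on a polynomial of degree exactly 1.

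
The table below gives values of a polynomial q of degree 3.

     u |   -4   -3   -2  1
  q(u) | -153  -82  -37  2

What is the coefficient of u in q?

Write q(u) = au^3 + bu^2 + cu + d. Substituting each data point gives a linear system:
  -64a + 16b - 4c + d = -153
  -27a + 9b - 3c + d = -82
  -8a + 4b - 2c + d = -37
  a + b + c + d = 2
Solving the system yields a = 1, b = -4, c = 6, d = -1.
So q(u) = u³ - 4u² + 6u - 1.
The coefficient of u is 6.

6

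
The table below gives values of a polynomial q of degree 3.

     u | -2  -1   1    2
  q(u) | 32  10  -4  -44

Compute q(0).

Using the Lagrange interpolation formula with nodes -2, -1, 1, 2:
  L_0(u) = (u + 1)(u - 1)(u - 2) / -12
  L_1(u) = (u + 2)(u - 1)(u - 2) / 6
  L_2(u) = (u + 2)(u + 1)(u - 2) / -6
  L_3(u) = (u + 2)(u + 1)(u - 1) / 12
Then q(u) = 32·L_0(u) + 10·L_1(u) - 4·L_2(u) - 44·L_3(u).
Expanding and collecting terms gives q(u) = -4u^3 - 3u^2 - 3u + 6.
Evaluating at u = 0: q(0) = 6.

6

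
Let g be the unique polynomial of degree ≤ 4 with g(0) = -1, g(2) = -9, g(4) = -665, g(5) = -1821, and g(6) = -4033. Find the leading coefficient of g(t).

Write g(t) = at^4 + bt^3 + ct^2 + dt + e. Substituting each data point gives a linear system:
  e = -1
  16a + 8b + 4c + 2d + e = -9
  256a + 64b + 16c + 4d + e = -665
  625a + 125b + 25c + 5d + e = -1821
  1296a + 216b + 36c + 6d + e = -4033
Solving the system yields a = -4, b = 5, c = 1, d = 6, e = -1.
So g(t) = -4t^4 + 5t^3 + t^2 + 6t - 1.
The leading coefficient is -4.

-4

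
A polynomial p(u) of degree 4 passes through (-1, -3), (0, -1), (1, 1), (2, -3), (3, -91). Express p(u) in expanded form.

Write p(u) = au^4 + bu^3 + cu^2 + du + e. Substituting each data point gives a linear system:
  a - b + c - d + e = -3
  e = -1
  a + b + c + d + e = 1
  16a + 8b + 4c + 2d + e = -3
  81a + 27b + 9c + 3d + e = -91
Solving the system yields a = -3, b = 5, c = 3, d = -3, e = -1.
So p(u) = -3u^4 + 5u^3 + 3u^2 - 3u - 1.
Check: p(1) = 1. ✓

p(u) = -3u^4 + 5u^3 + 3u^2 - 3u - 1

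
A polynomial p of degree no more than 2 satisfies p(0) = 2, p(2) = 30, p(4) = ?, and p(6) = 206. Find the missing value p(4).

On equispaced nodes a degree-2 polynomial has vanishing third forward difference, so
  - p(0) + 3·p(2) - 3·p(4) + p(6) = 0.
Substituting the known values and solving for p(4):
  -3·p(4) = -294
  p(4) = 98.

98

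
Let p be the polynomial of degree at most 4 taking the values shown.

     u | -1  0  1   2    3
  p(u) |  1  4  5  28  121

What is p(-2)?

-4

Write p(u) = au^4 + bu^3 + cu^2 + du + e. Substituting each data point gives a linear system:
  a - b + c - d + e = 1
  e = 4
  a + b + c + d + e = 5
  16a + 8b + 4c + 2d + e = 28
  81a + 27b + 9c + 3d + e = 121
Solving the system yields a = 1, b = 2, c = -2, d = 0, e = 4.
So p(u) = u^4 + 2u^3 - 2u^2 + 4.
Then p(-2) = -4.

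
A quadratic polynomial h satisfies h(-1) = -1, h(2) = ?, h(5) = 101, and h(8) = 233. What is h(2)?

On equispaced nodes a degree-2 polynomial has vanishing third forward difference, so
  - h(-1) + 3·h(2) - 3·h(5) + h(8) = 0.
Substituting the known values and solving for h(2):
  3·h(2) = 69
  h(2) = 23.

23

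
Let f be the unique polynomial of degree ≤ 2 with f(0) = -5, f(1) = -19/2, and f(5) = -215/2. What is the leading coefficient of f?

-4

Write f(n) = an^2 + bn + c. Substituting each data point gives a linear system:
  c = -5
  a + b + c = -19/2
  25a + 5b + c = -215/2
Solving the system yields a = -4, b = -1/2, c = -5.
So f(n) = -4n^2 - (1/2)n - 5.
The leading coefficient is -4.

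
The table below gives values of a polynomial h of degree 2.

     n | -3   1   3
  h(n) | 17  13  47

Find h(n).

Write h(n) = an^2 + bn + c. Substituting each data point gives a linear system:
  9a - 3b + c = 17
  a + b + c = 13
  9a + 3b + c = 47
Solving the system yields a = 3, b = 5, c = 5.
So h(n) = 3n² + 5n + 5.
Check: h(3) = 47. ✓

h(n) = 3n^2 + 5n + 5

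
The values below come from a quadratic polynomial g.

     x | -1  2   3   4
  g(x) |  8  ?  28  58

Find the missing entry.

8

The 3 known points determine the degree-2 polynomial uniquely.
Write g(x) = ax^2 + bx + c. Substituting each data point gives a linear system:
  a - b + c = 8
  9a + 3b + c = 28
  16a + 4b + c = 58
Solving the system yields a = 5, b = -5, c = -2.
So g(x) = 5x^2 - 5x - 2.
Then g(2) = 8.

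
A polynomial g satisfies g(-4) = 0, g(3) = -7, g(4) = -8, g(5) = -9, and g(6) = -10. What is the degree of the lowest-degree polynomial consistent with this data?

1

Divided differences on the nodes -4, 3, 4, 5, 6:
  order 0: 0  -7  -8  -9  -10
  order 1: -1  -1  -1  -1
  order 2: 0  0  0
  order 3: 0  0
  order 4: 0
The order-1 divided differences are all -1 (nonzero) and every higher order vanishes, so the data lies on a polynomial of degree exactly 1.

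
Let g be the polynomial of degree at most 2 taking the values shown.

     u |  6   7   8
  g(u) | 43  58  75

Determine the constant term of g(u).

Write g(u) = au^2 + bu + c. Substituting each data point gives a linear system:
  36a + 6b + c = 43
  49a + 7b + c = 58
  64a + 8b + c = 75
Solving the system yields a = 1, b = 2, c = -5.
So g(u) = u^2 + 2u - 5.
The constant term is -5.

-5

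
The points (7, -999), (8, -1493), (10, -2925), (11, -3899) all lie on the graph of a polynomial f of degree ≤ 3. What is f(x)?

f(x) = -3x^3 + x^2 - 2x - 5

Using the Lagrange interpolation formula with nodes 7, 8, 10, 11:
  L_0(x) = (x - 8)(x - 10)(x - 11) / -12
  L_1(x) = (x - 7)(x - 10)(x - 11) / 6
  L_2(x) = (x - 7)(x - 8)(x - 11) / -6
  L_3(x) = (x - 7)(x - 8)(x - 10) / 12
Then f(x) = -999·L_0(x) - 1493·L_1(x) - 2925·L_2(x) - 3899·L_3(x).
Expanding and collecting terms gives f(x) = -3x³ + x² - 2x - 5.
Check: f(11) = -3899. ✓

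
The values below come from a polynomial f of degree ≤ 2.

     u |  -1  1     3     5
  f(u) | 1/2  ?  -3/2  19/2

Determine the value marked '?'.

-9/2

The 3 known points determine the degree-2 polynomial uniquely.
Write f(u) = au^2 + bu + c. Substituting each data point gives a linear system:
  a - b + c = 1/2
  9a + 3b + c = -3/2
  25a + 5b + c = 19/2
Solving the system yields a = 1, b = -5/2, c = -3.
So f(u) = u² - (5/2)u - 3.
Then f(1) = -9/2.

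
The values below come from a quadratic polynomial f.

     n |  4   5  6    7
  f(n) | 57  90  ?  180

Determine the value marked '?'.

131

On equispaced nodes a degree-2 polynomial has vanishing third forward difference, so
  - f(4) + 3·f(5) - 3·f(6) + f(7) = 0.
Substituting the known values and solving for f(6):
  -3·f(6) = -393
  f(6) = 131.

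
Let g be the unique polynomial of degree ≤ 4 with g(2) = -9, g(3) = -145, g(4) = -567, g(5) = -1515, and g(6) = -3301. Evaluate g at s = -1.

Forward differences of the values at s = 2, 3, 4, 5, 6:
  g  : -9  -145  -567  -1515  -3301
  Δ  : -136  -422  -948  -1786
  Δ^2: -286  -526  -838
  Δ^3: -240  -312
  Δ^4: -72
The fourth differences are constant, confirming degree 4.
Interpolating (Newton forward form) and evaluating at s = -1 gives g(-1) = 3.

3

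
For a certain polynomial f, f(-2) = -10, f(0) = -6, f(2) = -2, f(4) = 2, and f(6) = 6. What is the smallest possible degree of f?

Forward differences of the values at u = -2, 0, 2, 4, 6:
  f  : -10  -6  -2  2  6
  Δ  : 4  4  4  4
  Δ^2: 0  0  0
  Δ^3: 0  0
  Δ^4: 0
The first differences are constant (4) and nonzero, while all higher differences vanish, so the minimal degree is 1.

1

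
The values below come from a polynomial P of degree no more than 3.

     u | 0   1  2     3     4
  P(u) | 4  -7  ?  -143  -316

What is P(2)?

On equispaced nodes a degree-3 polynomial has vanishing fourth forward difference, so
  P(0) - 4·P(1) + 6·P(2) - 4·P(3) + P(4) = 0.
Substituting the known values and solving for P(2):
  6·P(2) = -288
  P(2) = -48.

-48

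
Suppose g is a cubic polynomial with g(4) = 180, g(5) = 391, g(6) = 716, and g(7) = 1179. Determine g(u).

g(u) = 4u^3 - 3u^2 - 6u - 4

Write g(u) = au^3 + bu^2 + cu + d. Substituting each data point gives a linear system:
  64a + 16b + 4c + d = 180
  125a + 25b + 5c + d = 391
  216a + 36b + 6c + d = 716
  343a + 49b + 7c + d = 1179
Solving the system yields a = 4, b = -3, c = -6, d = -4.
So g(u) = 4u^3 - 3u^2 - 6u - 4.
Check: g(4) = 180. ✓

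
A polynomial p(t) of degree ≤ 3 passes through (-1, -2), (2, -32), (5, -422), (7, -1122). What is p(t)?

p(t) = -3t^3 - 2t^2 + t - 2

Using the Lagrange interpolation formula with nodes -1, 2, 5, 7:
  L_0(t) = (t - 2)(t - 5)(t - 7) / -144
  L_1(t) = (t + 1)(t - 5)(t - 7) / 45
  L_2(t) = (t + 1)(t - 2)(t - 7) / -36
  L_3(t) = (t + 1)(t - 2)(t - 5) / 80
Then p(t) = -2·L_0(t) - 32·L_1(t) - 422·L_2(t) - 1122·L_3(t).
Expanding and collecting terms gives p(t) = -3t^3 - 2t^2 + t - 2.
Check: p(7) = -1122. ✓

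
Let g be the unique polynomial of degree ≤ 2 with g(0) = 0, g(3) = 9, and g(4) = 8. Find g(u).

g(u) = -u^2 + 6u

Using the Lagrange interpolation formula with nodes 0, 3, 4:
  L_0(u) = (u - 3)(u - 4) / 12
  L_1(u) = u(u - 4) / -3
  L_2(u) = u(u - 3) / 4
Then g(u) = 0·L_0(u) + 9·L_1(u) + 8·L_2(u).
Expanding and collecting terms gives g(u) = -u^2 + 6u.
Check: g(3) = 9. ✓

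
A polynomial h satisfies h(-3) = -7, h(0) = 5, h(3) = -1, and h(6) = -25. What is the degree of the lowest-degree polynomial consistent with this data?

2

Forward differences of the values at x = -3, 0, 3, 6:
  h  : -7  5  -1  -25
  Δ  : 12  -6  -24
  Δ^2: -18  -18
  Δ^3: 0
The second differences are constant (-18) and nonzero, while all higher differences vanish, so the minimal degree is 2.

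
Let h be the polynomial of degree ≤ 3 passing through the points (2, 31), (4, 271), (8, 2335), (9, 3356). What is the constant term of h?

-1

Write h(s) = as^3 + bs^2 + cs + d. Substituting each data point gives a linear system:
  8a + 4b + 2c + d = 31
  64a + 16b + 4c + d = 271
  512a + 64b + 8c + d = 2335
  729a + 81b + 9c + d = 3356
Solving the system yields a = 5, b = -4, c = 4, d = -1.
So h(s) = 5s³ - 4s² + 4s - 1.
The constant term is -1.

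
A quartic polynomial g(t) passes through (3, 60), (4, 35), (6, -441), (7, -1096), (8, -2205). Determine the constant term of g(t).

Write g(t) = at^4 + bt^3 + ct^2 + dt + e. Substituting each data point gives a linear system:
  81a + 27b + 9c + 3d + e = 60
  256a + 64b + 16c + 4d + e = 35
  1296a + 216b + 36c + 6d + e = -441
  2401a + 343b + 49c + 7d + e = -1096
  4096a + 512b + 64c + 8d + e = -2205
Solving the system yields a = -1, b = 3, c = 5, d = 4, e = 3.
So g(t) = -t^4 + 3t^3 + 5t^2 + 4t + 3.
The constant term is 3.

3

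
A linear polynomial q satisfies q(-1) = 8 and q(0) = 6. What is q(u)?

Using the Lagrange interpolation formula with nodes -1, 0:
  L_0(u) = u / -1
  L_1(u) = (u + 1) / 1
Then q(u) = 8·L_0(u) + 6·L_1(u).
Expanding and collecting terms gives q(u) = -2u + 6.
Check: q(0) = 6. ✓

q(u) = -2u + 6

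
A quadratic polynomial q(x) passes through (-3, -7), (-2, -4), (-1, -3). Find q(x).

Write q(x) = ax^2 + bx + c. Substituting each data point gives a linear system:
  9a - 3b + c = -7
  4a - 2b + c = -4
  a - b + c = -3
Solving the system yields a = -1, b = -2, c = -4.
So q(x) = -x² - 2x - 4.
Check: q(-1) = -3. ✓

q(x) = -x^2 - 2x - 4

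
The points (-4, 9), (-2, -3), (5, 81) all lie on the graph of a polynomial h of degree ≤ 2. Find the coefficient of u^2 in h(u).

Write h(u) = au^2 + bu + c. Substituting each data point gives a linear system:
  16a - 4b + c = 9
  4a - 2b + c = -3
  25a + 5b + c = 81
Solving the system yields a = 2, b = 6, c = 1.
So h(u) = 2u^2 + 6u + 1.
The leading coefficient is 2.

2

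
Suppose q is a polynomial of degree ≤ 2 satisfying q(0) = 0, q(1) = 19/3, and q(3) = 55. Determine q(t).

Using the Lagrange interpolation formula with nodes 0, 1, 3:
  L_0(t) = (t - 1)(t - 3) / 3
  L_1(t) = t(t - 3) / -2
  L_2(t) = t(t - 1) / 6
Then q(t) = 0·L_0(t) + 19/3·L_1(t) + 55·L_2(t).
Expanding and collecting terms gives q(t) = 6t^2 + (1/3)t.
Check: q(1) = 19/3. ✓

q(t) = 6t^2 + (1/3)t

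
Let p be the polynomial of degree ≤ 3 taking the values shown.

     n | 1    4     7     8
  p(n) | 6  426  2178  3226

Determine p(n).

p(n) = 6n^3 + 2n^2 + 4n - 6

Using the Lagrange interpolation formula with nodes 1, 4, 7, 8:
  L_0(n) = (n - 4)(n - 7)(n - 8) / -126
  L_1(n) = (n - 1)(n - 7)(n - 8) / 36
  L_2(n) = (n - 1)(n - 4)(n - 8) / -18
  L_3(n) = (n - 1)(n - 4)(n - 7) / 28
Then p(n) = 6·L_0(n) + 426·L_1(n) + 2178·L_2(n) + 3226·L_3(n).
Expanding and collecting terms gives p(n) = 6n^3 + 2n^2 + 4n - 6.
Check: p(8) = 3226. ✓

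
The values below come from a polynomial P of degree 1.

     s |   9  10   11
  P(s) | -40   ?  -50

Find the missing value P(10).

The 2 known points determine the degree-1 polynomial uniquely.
Write P(s) = as + b. Substituting each data point gives a linear system:
  9a + b = -40
  11a + b = -50
Solving the system yields a = -5, b = 5.
So P(s) = -5s + 5.
Then P(10) = -45.

-45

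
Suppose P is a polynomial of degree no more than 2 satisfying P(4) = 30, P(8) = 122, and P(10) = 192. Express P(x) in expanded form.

Using the Lagrange interpolation formula with nodes 4, 8, 10:
  L_0(x) = (x - 8)(x - 10) / 24
  L_1(x) = (x - 4)(x - 10) / -8
  L_2(x) = (x - 4)(x - 8) / 12
Then P(x) = 30·L_0(x) + 122·L_1(x) + 192·L_2(x).
Expanding and collecting terms gives P(x) = 2x^2 - x + 2.
Check: P(8) = 122. ✓

P(x) = 2x^2 - x + 2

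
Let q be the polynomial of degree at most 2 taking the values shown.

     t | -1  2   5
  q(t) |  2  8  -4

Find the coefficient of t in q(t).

Write q(t) = at^2 + bt + c. Substituting each data point gives a linear system:
  a - b + c = 2
  4a + 2b + c = 8
  25a + 5b + c = -4
Solving the system yields a = -1, b = 3, c = 6.
So q(t) = -t^2 + 3t + 6.
The coefficient of t is 3.

3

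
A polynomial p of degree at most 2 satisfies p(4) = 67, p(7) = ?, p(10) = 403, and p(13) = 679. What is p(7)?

199

On equispaced nodes a degree-2 polynomial has vanishing third forward difference, so
  - p(4) + 3·p(7) - 3·p(10) + p(13) = 0.
Substituting the known values and solving for p(7):
  3·p(7) = 597
  p(7) = 199.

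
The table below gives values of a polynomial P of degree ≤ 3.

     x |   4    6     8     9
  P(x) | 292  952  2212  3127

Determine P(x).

Write P(x) = ax^3 + bx^2 + cx + d. Substituting each data point gives a linear system:
  64a + 16b + 4c + d = 292
  216a + 36b + 6c + d = 952
  512a + 64b + 8c + d = 2212
  729a + 81b + 9c + d = 3127
Solving the system yields a = 4, b = 3, c = -4, d = 4.
So P(x) = 4x³ + 3x² - 4x + 4.
Check: P(6) = 952. ✓

P(x) = 4x^3 + 3x^2 - 4x + 4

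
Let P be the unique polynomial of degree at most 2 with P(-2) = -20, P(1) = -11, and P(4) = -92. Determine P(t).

P(t) = -5t^2 - 2t - 4

Using the Lagrange interpolation formula with nodes -2, 1, 4:
  L_0(t) = (t - 1)(t - 4) / 18
  L_1(t) = (t + 2)(t - 4) / -9
  L_2(t) = (t + 2)(t - 1) / 18
Then P(t) = -20·L_0(t) - 11·L_1(t) - 92·L_2(t).
Expanding and collecting terms gives P(t) = -5t^2 - 2t - 4.
Check: P(4) = -92. ✓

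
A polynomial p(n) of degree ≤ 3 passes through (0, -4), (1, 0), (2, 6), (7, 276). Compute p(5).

96

Using the Lagrange interpolation formula with nodes 0, 1, 2, 7:
  L_0(n) = (n - 1)(n - 2)(n - 7) / -14
  L_1(n) = n(n - 2)(n - 7) / 6
  L_2(n) = n(n - 1)(n - 7) / -10
  L_3(n) = n(n - 1)(n - 2) / 210
Then p(n) = -4·L_0(n) + 0·L_1(n) + 6·L_2(n) + 276·L_3(n).
Expanding and collecting terms gives p(n) = n^3 - 2n^2 + 5n - 4.
Evaluating at n = 5: p(5) = 96.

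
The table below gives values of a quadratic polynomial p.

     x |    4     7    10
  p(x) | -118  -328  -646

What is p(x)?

p(x) = -6x^2 - 4x - 6

Write p(x) = ax^2 + bx + c. Substituting each data point gives a linear system:
  16a + 4b + c = -118
  49a + 7b + c = -328
  100a + 10b + c = -646
Solving the system yields a = -6, b = -4, c = -6.
So p(x) = -6x^2 - 4x - 6.
Check: p(7) = -328. ✓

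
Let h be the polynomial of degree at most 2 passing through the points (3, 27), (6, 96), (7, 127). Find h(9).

Using the Lagrange interpolation formula with nodes 3, 6, 7:
  L_0(t) = (t - 6)(t - 7) / 12
  L_1(t) = (t - 3)(t - 7) / -3
  L_2(t) = (t - 3)(t - 6) / 4
Then h(t) = 27·L_0(t) + 96·L_1(t) + 127·L_2(t).
Expanding and collecting terms gives h(t) = 2t^2 + 5t - 6.
Evaluating at t = 9: h(9) = 201.

201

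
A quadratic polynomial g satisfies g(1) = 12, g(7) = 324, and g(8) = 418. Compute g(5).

172

Using the Lagrange interpolation formula with nodes 1, 7, 8:
  L_0(u) = (u - 7)(u - 8) / 42
  L_1(u) = (u - 1)(u - 8) / -6
  L_2(u) = (u - 1)(u - 7) / 7
Then g(u) = 12·L_0(u) + 324·L_1(u) + 418·L_2(u).
Expanding and collecting terms gives g(u) = 6u² + 4u + 2.
Evaluating at u = 5: g(5) = 172.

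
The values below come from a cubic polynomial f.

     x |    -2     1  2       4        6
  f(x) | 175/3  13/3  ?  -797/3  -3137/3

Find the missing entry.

The 4 known points determine the degree-3 polynomial uniquely.
Write f(x) = ax^3 + bx^2 + cx + d. Substituting each data point gives a linear system:
  -8a + 4b - 2c + d = 175/3
  a + b + c + d = 13/3
  64a + 16b + 4c + d = -797/3
  216a + 36b + 6c + d = -3137/3
Solving the system yields a = -6, b = 6, c = 6, d = -5/3.
So f(x) = -6x^3 + 6x^2 + 6x - 5/3.
Then f(2) = -41/3.

-41/3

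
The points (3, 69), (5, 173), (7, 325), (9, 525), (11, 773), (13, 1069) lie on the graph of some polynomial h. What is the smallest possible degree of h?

Forward differences of the values at t = 3, 5, 7, 9, 11, 13:
  h  : 69  173  325  525  773  1069
  Δ  : 104  152  200  248  296
  Δ^2: 48  48  48  48
  Δ^3: 0  0  0
  Δ^4: 0  0
  Δ^5: 0
The second differences are constant (48) and nonzero, while all higher differences vanish, so the minimal degree is 2.

2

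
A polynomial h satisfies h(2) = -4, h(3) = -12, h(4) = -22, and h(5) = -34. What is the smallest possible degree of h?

2

Forward differences of the values at t = 2, 3, 4, 5:
  h  : -4  -12  -22  -34
  Δ  : -8  -10  -12
  Δ^2: -2  -2
  Δ^3: 0
The second differences are constant (-2) and nonzero, while all higher differences vanish, so the minimal degree is 2.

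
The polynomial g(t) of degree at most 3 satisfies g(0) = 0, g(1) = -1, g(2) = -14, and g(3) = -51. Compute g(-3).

Forward differences of the values at t = 0, 1, 2, 3:
  g  : 0  -1  -14  -51
  Δ  : -1  -13  -37
  Δ^2: -12  -24
  Δ^3: -12
The third differences are constant, confirming degree 3.
Interpolating (Newton forward form) and evaluating at t = -3 gives g(-3) = 51.

51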